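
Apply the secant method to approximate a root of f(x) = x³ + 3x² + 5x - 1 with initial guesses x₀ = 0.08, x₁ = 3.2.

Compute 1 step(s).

f(x) = x³ + 3x² + 5x - 1
x₀ = 0.08, x₁ = 3.2

Secant formula: x_{n+1} = x_n - f(x_n)(x_n - x_{n-1})/(f(x_n) - f(x_{n-1}))

Iteration 1:
  f(0.080000) = -0.580288
  f(3.200000) = 78.488000
  x_2 = 3.200000 - 78.488000×(3.200000 - 0.080000)/(78.488000 - (-0.580288))
       = 0.102898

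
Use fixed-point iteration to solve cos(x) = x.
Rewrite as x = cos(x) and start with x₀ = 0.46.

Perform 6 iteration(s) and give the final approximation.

Equation: cos(x) = x
Fixed-point form: x = cos(x)
x₀ = 0.46

x_1 = g(0.460000) = 0.896052
x_2 = g(0.896052) = 0.624697
x_3 = g(0.624697) = 0.811140
x_4 = g(0.811140) = 0.688672
x_5 = g(0.688672) = 0.772091
x_6 = g(0.772091) = 0.716454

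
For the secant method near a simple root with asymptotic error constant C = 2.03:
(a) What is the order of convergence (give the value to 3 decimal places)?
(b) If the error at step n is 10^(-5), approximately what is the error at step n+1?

(a) Secant method has superlinear convergence with order φ = (1+√5)/2 ≈ 1.618.
    This means |e_{n+1}| ≈ C|e_n|^1.618.

(b) With |e_n| = 10^(-5) and C = 2.03:
    |e_{n+1}| ≈ 2.03 × (10^(-5))^1.618 = 2.03 × 10^(-8.09)

(a) ≈ 1.618 (golden ratio); (b) |e_{n+1}| ≈ 1.649e-08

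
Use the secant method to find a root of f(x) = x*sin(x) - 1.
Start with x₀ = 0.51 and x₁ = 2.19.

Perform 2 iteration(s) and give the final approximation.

f(x) = x*sin(x) - 1
x₀ = 0.51, x₁ = 2.19

Secant formula: x_{n+1} = x_n - f(x_n)(x_n - x_{n-1})/(f(x_n) - f(x_{n-1}))

Iteration 1:
  f(0.510000) = -0.751030
  f(2.190000) = 0.783407
  x_2 = 2.190000 - 0.783407×(2.190000 - 0.510000)/(0.783407 - (-0.751030))
       = 1.332276
Iteration 2:
  f(2.190000) = 0.783407
  f(1.332276) = 0.294557
  x_3 = 1.332276 - 0.294557×(1.332276 - 2.190000)/(0.294557 - 0.783407)
       = 0.815452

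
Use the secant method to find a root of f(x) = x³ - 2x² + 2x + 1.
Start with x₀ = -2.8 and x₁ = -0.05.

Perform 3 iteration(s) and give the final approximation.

f(x) = x³ - 2x² + 2x + 1
x₀ = -2.8, x₁ = -0.05

Secant formula: x_{n+1} = x_n - f(x_n)(x_n - x_{n-1})/(f(x_n) - f(x_{n-1}))

Iteration 1:
  f(-2.800000) = -42.232000
  f(-0.050000) = 0.894875
  x_2 = -0.050000 - 0.894875×(-0.050000 - (-2.800000))/(0.894875 - (-42.232000))
       = -0.107062
Iteration 2:
  f(-0.050000) = 0.894875
  f(-0.107062) = 0.761724
  x_3 = -0.107062 - 0.761724×(-0.107062 - (-0.050000))/(0.761724 - 0.894875)
       = -0.433500
Iteration 3:
  f(-0.107062) = 0.761724
  f(-0.433500) = -0.324311
  x_4 = -0.433500 - (-0.324311)×(-0.433500 - (-0.107062))/(-0.324311 - 0.761724)
       = -0.336020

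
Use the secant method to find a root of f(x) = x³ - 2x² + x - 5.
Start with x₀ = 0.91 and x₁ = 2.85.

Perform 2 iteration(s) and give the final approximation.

f(x) = x³ - 2x² + x - 5
x₀ = 0.91, x₁ = 2.85

Secant formula: x_{n+1} = x_n - f(x_n)(x_n - x_{n-1})/(f(x_n) - f(x_{n-1}))

Iteration 1:
  f(0.910000) = -4.992629
  f(2.850000) = 4.754125
  x_2 = 2.850000 - 4.754125×(2.850000 - 0.910000)/(4.754125 - (-4.992629))
       = 1.903736
Iteration 2:
  f(2.850000) = 4.754125
  f(1.903736) = -3.445145
  x_3 = 1.903736 - (-3.445145)×(1.903736 - 2.850000)/(-3.445145 - 4.754125)
       = 2.301334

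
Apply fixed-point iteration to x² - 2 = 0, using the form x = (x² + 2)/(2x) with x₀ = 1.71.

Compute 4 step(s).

Equation: x² - 2 = 0
Fixed-point form: x = (x² + 2)/(2x)
x₀ = 1.71

x_1 = g(1.710000) = 1.439795
x_2 = g(1.439795) = 1.414441
x_3 = g(1.414441) = 1.414214
x_4 = g(1.414214) = 1.414214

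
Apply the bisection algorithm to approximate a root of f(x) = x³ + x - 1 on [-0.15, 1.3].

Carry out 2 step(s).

f(x) = x³ + x - 1
Initial interval: [-0.15, 1.3]

Iteration 1:
  c_1 = (-0.150000 + 1.300000)/2 = 0.575000
  f(c_1) = f(0.575000) = -0.234891
  f(a) × f(c) ≥ 0, new interval: [0.575000, 1.300000]
Iteration 2:
  c_2 = (0.575000 + 1.300000)/2 = 0.937500
  f(c_2) = f(0.937500) = 0.761475
  f(a) × f(c) < 0, new interval: [0.575000, 0.937500]

After 2 iteration(s), the approximation is c_2 = 0.937500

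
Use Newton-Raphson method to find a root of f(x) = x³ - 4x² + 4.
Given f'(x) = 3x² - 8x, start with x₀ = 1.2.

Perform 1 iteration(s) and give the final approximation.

f(x) = x³ - 4x² + 4
f'(x) = 3x² - 8x
x₀ = 1.2

Newton-Raphson formula: x_{n+1} = x_n - f(x_n)/f'(x_n)

Iteration 1:
  f(1.200000) = -0.032000
  f'(1.200000) = -5.280000
  x_1 = 1.200000 - (-0.032000)/(-5.280000) = 1.193939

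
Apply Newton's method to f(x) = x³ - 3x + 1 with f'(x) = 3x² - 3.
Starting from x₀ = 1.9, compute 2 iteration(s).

f(x) = x³ - 3x + 1
f'(x) = 3x² - 3
x₀ = 1.9

Newton-Raphson formula: x_{n+1} = x_n - f(x_n)/f'(x_n)

Iteration 1:
  f(1.900000) = 2.159000
  f'(1.900000) = 7.830000
  x_1 = 1.900000 - 2.159000/7.830000 = 1.624266
Iteration 2:
  f(1.624266) = 0.412404
  f'(1.624266) = 4.914717
  x_2 = 1.624266 - 0.412404/4.914717 = 1.540354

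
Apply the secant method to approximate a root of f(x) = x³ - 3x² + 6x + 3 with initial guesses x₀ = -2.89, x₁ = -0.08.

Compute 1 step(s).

f(x) = x³ - 3x² + 6x + 3
x₀ = -2.89, x₁ = -0.08

Secant formula: x_{n+1} = x_n - f(x_n)(x_n - x_{n-1})/(f(x_n) - f(x_{n-1}))

Iteration 1:
  f(-2.890000) = -63.533869
  f(-0.080000) = 2.500288
  x_2 = -0.080000 - 2.500288×(-0.080000 - (-2.890000))/(2.500288 - (-63.533869))
       = -0.186397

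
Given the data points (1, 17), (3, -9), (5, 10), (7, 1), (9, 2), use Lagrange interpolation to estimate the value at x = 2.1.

Lagrange interpolation formula:
P(x) = Σ yᵢ × Lᵢ(x)
where Lᵢ(x) = Π_{j≠i} (x - xⱼ)/(xᵢ - xⱼ)

L_0(2.1) = (2.1 - 3)/(1 - 3) × (2.1 - 5)/(1 - 5) × (2.1 - 7)/(1 - 7) × (2.1 - 9)/(1 - 9) = 0.229802
L_1(2.1) = (2.1 - 1)/(3 - 1) × (2.1 - 5)/(3 - 5) × (2.1 - 7)/(3 - 7) × (2.1 - 9)/(3 - 9) = 1.123478
L_2(2.1) = (2.1 - 1)/(5 - 1) × (2.1 - 3)/(5 - 3) × (2.1 - 7)/(5 - 7) × (2.1 - 9)/(5 - 9) = -0.522998
L_3(2.1) = (2.1 - 1)/(7 - 1) × (2.1 - 3)/(7 - 3) × (2.1 - 5)/(7 - 5) × (2.1 - 9)/(7 - 9) = 0.206353
L_4(2.1) = (2.1 - 1)/(9 - 1) × (2.1 - 3)/(9 - 3) × (2.1 - 5)/(9 - 5) × (2.1 - 7)/(9 - 7) = -0.036635

P(2.1) = 17×L_0(2.1) + (-9)×L_1(2.1) + 10×L_2(2.1) + 1×L_3(2.1) + 2×L_4(2.1)
P(2.1) = -11.301565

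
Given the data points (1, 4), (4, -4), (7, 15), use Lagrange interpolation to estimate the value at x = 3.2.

Lagrange interpolation formula:
P(x) = Σ yᵢ × Lᵢ(x)
where Lᵢ(x) = Π_{j≠i} (x - xⱼ)/(xᵢ - xⱼ)

L_0(3.2) = (3.2 - 4)/(1 - 4) × (3.2 - 7)/(1 - 7) = 0.168889
L_1(3.2) = (3.2 - 1)/(4 - 1) × (3.2 - 7)/(4 - 7) = 0.928889
L_2(3.2) = (3.2 - 1)/(7 - 1) × (3.2 - 4)/(7 - 4) = -0.097778

P(3.2) = 4×L_0(3.2) + (-4)×L_1(3.2) + 15×L_2(3.2)
P(3.2) = -4.506667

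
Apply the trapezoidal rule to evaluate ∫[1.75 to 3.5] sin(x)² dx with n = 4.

f(x) = sin(x)²
a = 1.75, b = 3.5, n = 4
h = (b - a)/n = 0.437500

Trapezoidal rule: (h/2)[f(x₀) + 2f(x₁) + 2f(x₂) + ... + f(xₙ)]

x_0 = 1.7500, f(x_0) = 0.968228, coefficient = 1
x_1 = 2.1875, f(x_1) = 0.665512, coefficient = 2
x_2 = 2.6250, f(x_2) = 0.243957, coefficient = 2
x_3 = 3.0625, f(x_3) = 0.006243, coefficient = 2
x_4 = 3.5000, f(x_4) = 0.123049, coefficient = 1

I ≈ (0.437500/2) × 2.922701 = 0.639341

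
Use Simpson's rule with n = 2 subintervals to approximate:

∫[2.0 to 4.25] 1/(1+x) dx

f(x) = 1/(1+x)
a = 2.0, b = 4.25, n = 2
h = (b - a)/n = 1.125000

Simpson's rule: (h/3)[f(x₀) + 4f(x₁) + 2f(x₂) + ... + f(xₙ)]

x_0 = 2.0000, f(x_0) = 0.333333, coefficient = 1
x_1 = 3.1250, f(x_1) = 0.242424, coefficient = 4
x_2 = 4.2500, f(x_2) = 0.190476, coefficient = 1

I ≈ (1.125000/3) × 1.493506 = 0.560065
Exact value: 0.559616
Error: 0.000449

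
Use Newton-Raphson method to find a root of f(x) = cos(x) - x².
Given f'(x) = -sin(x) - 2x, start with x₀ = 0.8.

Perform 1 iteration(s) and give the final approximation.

f(x) = cos(x) - x²
f'(x) = -sin(x) - 2x
x₀ = 0.8

Newton-Raphson formula: x_{n+1} = x_n - f(x_n)/f'(x_n)

Iteration 1:
  f(0.800000) = 0.056707
  f'(0.800000) = -2.317356
  x_1 = 0.800000 - 0.056707/(-2.317356) = 0.824470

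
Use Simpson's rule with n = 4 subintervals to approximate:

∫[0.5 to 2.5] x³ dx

f(x) = x³
a = 0.5, b = 2.5, n = 4
h = (b - a)/n = 0.500000

Simpson's rule: (h/3)[f(x₀) + 4f(x₁) + 2f(x₂) + ... + f(xₙ)]

x_0 = 0.5000, f(x_0) = 0.125000, coefficient = 1
x_1 = 1.0000, f(x_1) = 1.000000, coefficient = 4
x_2 = 1.5000, f(x_2) = 3.375000, coefficient = 2
x_3 = 2.0000, f(x_3) = 8.000000, coefficient = 4
x_4 = 2.5000, f(x_4) = 15.625000, coefficient = 1

I ≈ (0.500000/3) × 58.500000 = 9.750000
Exact value: 9.750000
Error: 0.000000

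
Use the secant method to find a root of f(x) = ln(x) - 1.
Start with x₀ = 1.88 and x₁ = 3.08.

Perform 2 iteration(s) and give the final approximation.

f(x) = ln(x) - 1
x₀ = 1.88, x₁ = 3.08

Secant formula: x_{n+1} = x_n - f(x_n)(x_n - x_{n-1})/(f(x_n) - f(x_{n-1}))

Iteration 1:
  f(1.880000) = -0.368728
  f(3.080000) = 0.124930
  x_2 = 3.080000 - 0.124930×(3.080000 - 1.880000)/(0.124930 - (-0.368728))
       = 2.776317
Iteration 2:
  f(3.080000) = 0.124930
  f(2.776317) = 0.021125
  x_3 = 2.776317 - 0.021125×(2.776317 - 3.080000)/(0.021125 - 0.124930)
       = 2.714514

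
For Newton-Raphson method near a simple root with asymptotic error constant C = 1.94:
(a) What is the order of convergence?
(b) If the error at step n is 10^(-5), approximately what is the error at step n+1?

(a) Newton-Raphson has quadratic (order 2) convergence near simple roots.
    This means |e_{n+1}| ≈ C|e_n|².

(b) With |e_n| = 10^(-5) and C = 1.94:
    |e_{n+1}| ≈ 1.94 × (10^(-5))² = 1.94 × 10^(-10)

(a) 2 (quadratic); (b) |e_{n+1}| ≈ 1.940e-10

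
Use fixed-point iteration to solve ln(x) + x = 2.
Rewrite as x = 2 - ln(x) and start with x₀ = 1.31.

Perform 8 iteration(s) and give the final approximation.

Equation: ln(x) + x = 2
Fixed-point form: x = 2 - ln(x)
x₀ = 1.31

x_1 = g(1.310000) = 1.729973
x_2 = g(1.729973) = 1.451894
x_3 = g(1.451894) = 1.627131
x_4 = g(1.627131) = 1.513182
x_5 = g(1.513182) = 1.585785
x_6 = g(1.585785) = 1.538920
x_7 = g(1.538920) = 1.568919
x_8 = g(1.568919) = 1.549613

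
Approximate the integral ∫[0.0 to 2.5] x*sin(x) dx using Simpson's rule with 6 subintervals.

f(x) = x*sin(x)
a = 0.0, b = 2.5, n = 6
h = (b - a)/n = 0.416667

Simpson's rule: (h/3)[f(x₀) + 4f(x₁) + 2f(x₂) + ... + f(xₙ)]

x_0 = 0.0000, f(x_0) = 0.000000, coefficient = 1
x_1 = 0.4167, f(x_1) = 0.168631, coefficient = 4
x_2 = 0.8333, f(x_2) = 0.616814, coefficient = 2
x_3 = 1.2500, f(x_3) = 1.186231, coefficient = 4
x_4 = 1.6667, f(x_4) = 1.659013, coefficient = 2
x_5 = 2.0833, f(x_5) = 1.815632, coefficient = 4
x_6 = 2.5000, f(x_6) = 1.496180, coefficient = 1

I ≈ (0.416667/3) × 18.729809 = 2.601362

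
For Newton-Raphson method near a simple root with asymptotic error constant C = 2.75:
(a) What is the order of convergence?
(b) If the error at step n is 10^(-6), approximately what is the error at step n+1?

(a) Newton-Raphson has quadratic (order 2) convergence near simple roots.
    This means |e_{n+1}| ≈ C|e_n|².

(b) With |e_n| = 10^(-6) and C = 2.75:
    |e_{n+1}| ≈ 2.75 × (10^(-6))² = 2.75 × 10^(-12)

(a) 2 (quadratic); (b) |e_{n+1}| ≈ 2.750e-12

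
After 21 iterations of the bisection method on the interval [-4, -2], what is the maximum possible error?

Bisection error bound: |error| ≤ (b-a)/2^n
|error| ≤ (-2 - (-4))/2^21 = 2/2^21
|error| ≤ 0.0000009537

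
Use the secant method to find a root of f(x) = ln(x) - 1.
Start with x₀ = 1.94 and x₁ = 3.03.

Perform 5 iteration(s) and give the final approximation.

f(x) = ln(x) - 1
x₀ = 1.94, x₁ = 3.03

Secant formula: x_{n+1} = x_n - f(x_n)(x_n - x_{n-1})/(f(x_n) - f(x_{n-1}))

Iteration 1:
  f(1.940000) = -0.337312
  f(3.030000) = 0.108563
  x_2 = 3.030000 - 0.108563×(3.030000 - 1.940000)/(0.108563 - (-0.337312))
       = 2.764604
Iteration 2:
  f(3.030000) = 0.108563
  f(2.764604) = 0.016897
  x_3 = 2.764604 - 0.016897×(2.764604 - 3.030000)/(0.016897 - 0.108563)
       = 2.715681
Iteration 3:
  f(2.764604) = 0.016897
  f(2.715681) = -0.000957
  x_4 = 2.715681 - (-0.000957)×(2.715681 - 2.764604)/(-0.000957 - 0.016897)
       = 2.718304
Iteration 4:
  f(2.715681) = -0.000957
  f(2.718304) = 0.000008
  x_5 = 2.718304 - 0.000008×(2.718304 - 2.715681)/(0.000008 - (-0.000957))
       = 2.718282
Iteration 5:
  f(2.718304) = 0.000008
  f(2.718282) = 0.000000
  x_6 = 2.718282 - 0.000000×(2.718282 - 2.718304)/(0.000000 - 0.000008)
       = 2.718282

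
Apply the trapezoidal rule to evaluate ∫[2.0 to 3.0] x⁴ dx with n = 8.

f(x) = x⁴
a = 2.0, b = 3.0, n = 8
h = (b - a)/n = 0.125000

Trapezoidal rule: (h/2)[f(x₀) + 2f(x₁) + 2f(x₂) + ... + f(xₙ)]

x_0 = 2.0000, f(x_0) = 16.000000, coefficient = 1
x_1 = 2.1250, f(x_1) = 20.390869, coefficient = 2
x_2 = 2.2500, f(x_2) = 25.628906, coefficient = 2
x_3 = 2.3750, f(x_3) = 31.816650, coefficient = 2
x_4 = 2.5000, f(x_4) = 39.062500, coefficient = 2
x_5 = 2.6250, f(x_5) = 47.480713, coefficient = 2
x_6 = 2.7500, f(x_6) = 57.191406, coefficient = 2
x_7 = 2.8750, f(x_7) = 68.320557, coefficient = 2
x_8 = 3.0000, f(x_8) = 81.000000, coefficient = 1

I ≈ (0.125000/2) × 676.783203 = 42.298950
Exact value: 42.200000
Error: 0.098950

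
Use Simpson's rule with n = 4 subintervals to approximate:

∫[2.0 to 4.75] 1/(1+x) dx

f(x) = 1/(1+x)
a = 2.0, b = 4.75, n = 4
h = (b - a)/n = 0.687500

Simpson's rule: (h/3)[f(x₀) + 4f(x₁) + 2f(x₂) + ... + f(xₙ)]

x_0 = 2.0000, f(x_0) = 0.333333, coefficient = 1
x_1 = 2.6875, f(x_1) = 0.271186, coefficient = 4
x_2 = 3.3750, f(x_2) = 0.228571, coefficient = 2
x_3 = 4.0625, f(x_3) = 0.197531, coefficient = 4
x_4 = 4.7500, f(x_4) = 0.173913, coefficient = 1

I ≈ (0.687500/3) × 2.839258 = 0.650663
Exact value: 0.650588
Error: 0.000076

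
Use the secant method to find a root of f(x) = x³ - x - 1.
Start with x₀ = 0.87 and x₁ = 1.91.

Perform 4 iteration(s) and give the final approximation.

f(x) = x³ - x - 1
x₀ = 0.87, x₁ = 1.91

Secant formula: x_{n+1} = x_n - f(x_n)(x_n - x_{n-1})/(f(x_n) - f(x_{n-1}))

Iteration 1:
  f(0.870000) = -1.211497
  f(1.910000) = 4.057871
  x_2 = 1.910000 - 4.057871×(1.910000 - 0.870000)/(4.057871 - (-1.211497))
       = 1.109110
Iteration 2:
  f(1.910000) = 4.057871
  f(1.109110) = -0.744767
  x_3 = 1.109110 - (-0.744767)×(1.109110 - 1.910000)/(-0.744767 - 4.057871)
       = 1.233307
Iteration 3:
  f(1.109110) = -0.744767
  f(1.233307) = -0.357389
  x_4 = 1.233307 - (-0.357389)×(1.233307 - 1.109110)/(-0.357389 - (-0.744767))
       = 1.347890
Iteration 4:
  f(1.233307) = -0.357389
  f(1.347890) = 0.100967
  x_5 = 1.347890 - 0.100967×(1.347890 - 1.233307)/(0.100967 - (-0.357389))
       = 1.322650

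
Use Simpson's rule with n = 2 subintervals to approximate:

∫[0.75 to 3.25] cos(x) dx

f(x) = cos(x)
a = 0.75, b = 3.25, n = 2
h = (b - a)/n = 1.250000

Simpson's rule: (h/3)[f(x₀) + 4f(x₁) + 2f(x₂) + ... + f(xₙ)]

x_0 = 0.7500, f(x_0) = 0.731689, coefficient = 1
x_1 = 2.0000, f(x_1) = -0.416147, coefficient = 4
x_2 = 3.2500, f(x_2) = -0.994130, coefficient = 1

I ≈ (1.250000/3) × -1.927028 = -0.802928
Exact value: -0.789834
Error: 0.013095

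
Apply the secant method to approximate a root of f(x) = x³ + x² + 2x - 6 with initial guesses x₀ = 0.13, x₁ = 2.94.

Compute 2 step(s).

f(x) = x³ + x² + 2x - 6
x₀ = 0.13, x₁ = 2.94

Secant formula: x_{n+1} = x_n - f(x_n)(x_n - x_{n-1})/(f(x_n) - f(x_{n-1}))

Iteration 1:
  f(0.130000) = -5.720903
  f(2.940000) = 33.935784
  x_2 = 2.940000 - 33.935784×(2.940000 - 0.130000)/(33.935784 - (-5.720903))
       = 0.535373
Iteration 2:
  f(2.940000) = 33.935784
  f(0.535373) = -4.489180
  x_3 = 0.535373 - (-4.489180)×(0.535373 - 2.940000)/(-4.489180 - 33.935784)
       = 0.816305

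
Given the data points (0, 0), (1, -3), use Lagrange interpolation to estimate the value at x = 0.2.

Lagrange interpolation formula:
P(x) = Σ yᵢ × Lᵢ(x)
where Lᵢ(x) = Π_{j≠i} (x - xⱼ)/(xᵢ - xⱼ)

L_0(0.2) = (0.2 - 1)/(0 - 1) = 0.800000
L_1(0.2) = (0.2 - 0)/(1 - 0) = 0.200000

P(0.2) = 0×L_0(0.2) + (-3)×L_1(0.2)
P(0.2) = -0.600000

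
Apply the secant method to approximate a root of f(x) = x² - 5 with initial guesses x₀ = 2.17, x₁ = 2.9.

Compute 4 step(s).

f(x) = x² - 5
x₀ = 2.17, x₁ = 2.9

Secant formula: x_{n+1} = x_n - f(x_n)(x_n - x_{n-1})/(f(x_n) - f(x_{n-1}))

Iteration 1:
  f(2.170000) = -0.291100
  f(2.900000) = 3.410000
  x_2 = 2.900000 - 3.410000×(2.900000 - 2.170000)/(3.410000 - (-0.291100))
       = 2.227416
Iteration 2:
  f(2.900000) = 3.410000
  f(2.227416) = -0.038617
  x_3 = 2.227416 - (-0.038617)×(2.227416 - 2.900000)/(-0.038617 - 3.410000)
       = 2.234948
Iteration 3:
  f(2.227416) = -0.038617
  f(2.234948) = -0.005009
  x_4 = 2.234948 - (-0.005009)×(2.234948 - 2.227416)/(-0.005009 - (-0.038617))
       = 2.236070
Iteration 4:
  f(2.234948) = -0.005009
  f(2.236070) = 0.000010
  x_5 = 2.236070 - 0.000010×(2.236070 - 2.234948)/(0.000010 - (-0.005009))
       = 2.236068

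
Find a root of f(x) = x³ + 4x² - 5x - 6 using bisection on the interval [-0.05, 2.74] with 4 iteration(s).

f(x) = x³ + 4x² - 5x - 6
Initial interval: [-0.05, 2.74]

Iteration 1:
  c_1 = (-0.050000 + 2.740000)/2 = 1.345000
  f(c_1) = f(1.345000) = -3.055761
  f(a) × f(c) ≥ 0, new interval: [1.345000, 2.740000]
Iteration 2:
  c_2 = (1.345000 + 2.740000)/2 = 2.042500
  f(c_2) = f(2.042500) = 8.995639
  f(a) × f(c) < 0, new interval: [1.345000, 2.042500]
Iteration 3:
  c_3 = (1.345000 + 2.042500)/2 = 1.693750
  f(c_3) = f(1.693750) = 1.865418
  f(a) × f(c) < 0, new interval: [1.345000, 1.693750]
Iteration 4:
  c_4 = (1.345000 + 1.693750)/2 = 1.519375
  f(c_4) = f(1.519375) = -0.855396
  f(a) × f(c) ≥ 0, new interval: [1.519375, 1.693750]

After 4 iteration(s), the approximation is c_4 = 1.519375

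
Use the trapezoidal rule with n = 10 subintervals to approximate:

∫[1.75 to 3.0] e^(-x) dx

f(x) = e^(-x)
a = 1.75, b = 3.0, n = 10
h = (b - a)/n = 0.125000

Trapezoidal rule: (h/2)[f(x₀) + 2f(x₁) + 2f(x₂) + ... + f(xₙ)]

x_0 = 1.7500, f(x_0) = 0.173774, coefficient = 1
x_1 = 1.8750, f(x_1) = 0.153355, coefficient = 2
x_2 = 2.0000, f(x_2) = 0.135335, coefficient = 2
x_3 = 2.1250, f(x_3) = 0.119433, coefficient = 2
x_4 = 2.2500, f(x_4) = 0.105399, coefficient = 2
x_5 = 2.3750, f(x_5) = 0.093014, coefficient = 2
x_6 = 2.5000, f(x_6) = 0.082085, coefficient = 2
x_7 = 2.6250, f(x_7) = 0.072440, coefficient = 2
x_8 = 2.7500, f(x_8) = 0.063928, coefficient = 2
x_9 = 2.8750, f(x_9) = 0.056416, coefficient = 2
x_10 = 3.0000, f(x_10) = 0.049787, coefficient = 1

I ≈ (0.125000/2) × 1.986372 = 0.124148
Exact value: 0.123987
Error: 0.000161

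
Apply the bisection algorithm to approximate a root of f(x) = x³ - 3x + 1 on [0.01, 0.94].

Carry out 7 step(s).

f(x) = x³ - 3x + 1
Initial interval: [0.01, 0.94]

Iteration 1:
  c_1 = (0.010000 + 0.940000)/2 = 0.475000
  f(c_1) = f(0.475000) = -0.317828
  f(a) × f(c) < 0, new interval: [0.010000, 0.475000]
Iteration 2:
  c_2 = (0.010000 + 0.475000)/2 = 0.242500
  f(c_2) = f(0.242500) = 0.286761
  f(a) × f(c) ≥ 0, new interval: [0.242500, 0.475000]
Iteration 3:
  c_3 = (0.242500 + 0.475000)/2 = 0.358750
  f(c_3) = f(0.358750) = -0.030078
  f(a) × f(c) < 0, new interval: [0.242500, 0.358750]
Iteration 4:
  c_4 = (0.242500 + 0.358750)/2 = 0.300625
  f(c_4) = f(0.300625) = 0.125294
  f(a) × f(c) ≥ 0, new interval: [0.300625, 0.358750]
Iteration 5:
  c_5 = (0.300625 + 0.358750)/2 = 0.329688
  f(c_5) = f(0.329688) = 0.046773
  f(a) × f(c) ≥ 0, new interval: [0.329688, 0.358750]
Iteration 6:
  c_6 = (0.329688 + 0.358750)/2 = 0.344219
  f(c_6) = f(0.344219) = 0.008129
  f(a) × f(c) ≥ 0, new interval: [0.344219, 0.358750]
Iteration 7:
  c_7 = (0.344219 + 0.358750)/2 = 0.351484
  f(c_7) = f(0.351484) = -0.011030
  f(a) × f(c) < 0, new interval: [0.344219, 0.351484]

After 7 iteration(s), the approximation is c_7 = 0.351484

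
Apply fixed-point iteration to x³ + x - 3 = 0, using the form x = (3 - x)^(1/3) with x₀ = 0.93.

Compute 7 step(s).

Equation: x³ + x - 3 = 0
Fixed-point form: x = (3 - x)^(1/3)
x₀ = 0.93

x_1 = g(0.930000) = 1.274452
x_2 = g(1.274452) = 1.199432
x_3 = g(1.199432) = 1.216568
x_4 = g(1.216568) = 1.212697
x_5 = g(1.212697) = 1.213574
x_6 = g(1.213574) = 1.213375
x_7 = g(1.213375) = 1.213420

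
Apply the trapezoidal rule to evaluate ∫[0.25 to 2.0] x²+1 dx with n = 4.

f(x) = x²+1
a = 0.25, b = 2.0, n = 4
h = (b - a)/n = 0.437500

Trapezoidal rule: (h/2)[f(x₀) + 2f(x₁) + 2f(x₂) + ... + f(xₙ)]

x_0 = 0.2500, f(x_0) = 1.062500, coefficient = 1
x_1 = 0.6875, f(x_1) = 1.472656, coefficient = 2
x_2 = 1.1250, f(x_2) = 2.265625, coefficient = 2
x_3 = 1.5625, f(x_3) = 3.441406, coefficient = 2
x_4 = 2.0000, f(x_4) = 5.000000, coefficient = 1

I ≈ (0.437500/2) × 20.421875 = 4.467285
Exact value: 4.411458
Error: 0.055827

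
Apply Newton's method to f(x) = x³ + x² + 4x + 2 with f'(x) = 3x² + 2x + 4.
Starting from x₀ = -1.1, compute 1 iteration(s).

f(x) = x³ + x² + 4x + 2
f'(x) = 3x² + 2x + 4
x₀ = -1.1

Newton-Raphson formula: x_{n+1} = x_n - f(x_n)/f'(x_n)

Iteration 1:
  f(-1.100000) = -2.521000
  f'(-1.100000) = 5.430000
  x_1 = -1.100000 - (-2.521000)/5.430000 = -0.635727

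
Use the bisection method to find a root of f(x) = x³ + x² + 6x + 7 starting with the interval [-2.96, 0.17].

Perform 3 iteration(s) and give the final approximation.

f(x) = x³ + x² + 6x + 7
Initial interval: [-2.96, 0.17]

Iteration 1:
  c_1 = (-2.960000 + 0.170000)/2 = -1.395000
  f(c_1) = f(-1.395000) = -2.138680
  f(a) × f(c) ≥ 0, new interval: [-1.395000, 0.170000]
Iteration 2:
  c_2 = (-1.395000 + 0.170000)/2 = -0.612500
  f(c_2) = f(-0.612500) = 3.470373
  f(a) × f(c) < 0, new interval: [-1.395000, -0.612500]
Iteration 3:
  c_3 = (-1.395000 + (-0.612500))/2 = -1.003750
  f(c_3) = f(-1.003750) = 0.973722
  f(a) × f(c) < 0, new interval: [-1.395000, -1.003750]

After 3 iteration(s), the approximation is c_3 = -1.003750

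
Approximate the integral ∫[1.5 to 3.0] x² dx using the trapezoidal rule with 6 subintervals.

f(x) = x²
a = 1.5, b = 3.0, n = 6
h = (b - a)/n = 0.250000

Trapezoidal rule: (h/2)[f(x₀) + 2f(x₁) + 2f(x₂) + ... + f(xₙ)]

x_0 = 1.5000, f(x_0) = 2.250000, coefficient = 1
x_1 = 1.7500, f(x_1) = 3.062500, coefficient = 2
x_2 = 2.0000, f(x_2) = 4.000000, coefficient = 2
x_3 = 2.2500, f(x_3) = 5.062500, coefficient = 2
x_4 = 2.5000, f(x_4) = 6.250000, coefficient = 2
x_5 = 2.7500, f(x_5) = 7.562500, coefficient = 2
x_6 = 3.0000, f(x_6) = 9.000000, coefficient = 1

I ≈ (0.250000/2) × 63.125000 = 7.890625
Exact value: 7.875000
Error: 0.015625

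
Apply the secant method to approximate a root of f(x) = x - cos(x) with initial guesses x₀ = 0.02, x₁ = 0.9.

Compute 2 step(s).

f(x) = x - cos(x)
x₀ = 0.02, x₁ = 0.9

Secant formula: x_{n+1} = x_n - f(x_n)(x_n - x_{n-1})/(f(x_n) - f(x_{n-1}))

Iteration 1:
  f(0.020000) = -0.979800
  f(0.900000) = 0.278390
  x_2 = 0.900000 - 0.278390×(0.900000 - 0.020000)/(0.278390 - (-0.979800))
       = 0.705289
Iteration 2:
  f(0.900000) = 0.278390
  f(0.705289) = -0.056135
  x_3 = 0.705289 - (-0.056135)×(0.705289 - 0.900000)/(-0.056135 - 0.278390)
       = 0.737963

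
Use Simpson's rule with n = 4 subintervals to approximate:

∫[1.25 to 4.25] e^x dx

f(x) = e^x
a = 1.25, b = 4.25, n = 4
h = (b - a)/n = 0.750000

Simpson's rule: (h/3)[f(x₀) + 4f(x₁) + 2f(x₂) + ... + f(xₙ)]

x_0 = 1.2500, f(x_0) = 3.490343, coefficient = 1
x_1 = 2.0000, f(x_1) = 7.389056, coefficient = 4
x_2 = 2.7500, f(x_2) = 15.642632, coefficient = 2
x_3 = 3.5000, f(x_3) = 33.115452, coefficient = 4
x_4 = 4.2500, f(x_4) = 70.105412, coefficient = 1

I ≈ (0.750000/3) × 266.899051 = 66.724763
Exact value: 66.615069
Error: 0.109693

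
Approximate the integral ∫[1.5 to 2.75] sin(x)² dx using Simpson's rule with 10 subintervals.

f(x) = sin(x)²
a = 1.5, b = 2.75, n = 10
h = (b - a)/n = 0.125000

Simpson's rule: (h/3)[f(x₀) + 4f(x₁) + 2f(x₂) + ... + f(xₙ)]

x_0 = 1.5000, f(x_0) = 0.994996, coefficient = 1
x_1 = 1.6250, f(x_1) = 0.997065, coefficient = 4
x_2 = 1.7500, f(x_2) = 0.968228, coefficient = 2
x_3 = 1.8750, f(x_3) = 0.910280, coefficient = 4
x_4 = 2.0000, f(x_4) = 0.826822, coefficient = 2
x_5 = 2.1250, f(x_5) = 0.723044, coefficient = 4
x_6 = 2.2500, f(x_6) = 0.605398, coefficient = 2
x_7 = 2.3750, f(x_7) = 0.481199, coefficient = 4
x_8 = 2.5000, f(x_8) = 0.358169, coefficient = 2
x_9 = 2.6250, f(x_9) = 0.243957, coefficient = 4
x_10 = 2.7500, f(x_10) = 0.145665, coefficient = 1

I ≈ (0.125000/3) × 20.080073 = 0.836670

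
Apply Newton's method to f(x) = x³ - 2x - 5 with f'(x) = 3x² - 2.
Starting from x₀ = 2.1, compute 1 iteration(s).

f(x) = x³ - 2x - 5
f'(x) = 3x² - 2
x₀ = 2.1

Newton-Raphson formula: x_{n+1} = x_n - f(x_n)/f'(x_n)

Iteration 1:
  f(2.100000) = 0.061000
  f'(2.100000) = 11.230000
  x_1 = 2.100000 - 0.061000/11.230000 = 2.094568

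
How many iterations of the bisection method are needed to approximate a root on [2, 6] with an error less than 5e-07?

We need (b-a)/2^n ≤ 5e-07
(6 - 2)/2^n ≤ 5e-07
4/2^n ≤ 5e-07
2^n ≥ 8000000
n ≥ log₂(8000000) = 22.93
n ≥ 23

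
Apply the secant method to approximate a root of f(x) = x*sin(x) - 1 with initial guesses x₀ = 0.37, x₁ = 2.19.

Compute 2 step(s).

f(x) = x*sin(x) - 1
x₀ = 0.37, x₁ = 2.19

Secant formula: x_{n+1} = x_n - f(x_n)(x_n - x_{n-1})/(f(x_n) - f(x_{n-1}))

Iteration 1:
  f(0.370000) = -0.866202
  f(2.190000) = 0.783407
  x_2 = 2.190000 - 0.783407×(2.190000 - 0.370000)/(0.783407 - (-0.866202))
       = 1.325674
Iteration 2:
  f(2.190000) = 0.783407
  f(1.325674) = 0.286046
  x_3 = 1.325674 - 0.286046×(1.325674 - 2.190000)/(0.286046 - 0.783407)
       = 0.828575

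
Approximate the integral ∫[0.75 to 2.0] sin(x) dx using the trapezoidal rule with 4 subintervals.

f(x) = sin(x)
a = 0.75, b = 2.0, n = 4
h = (b - a)/n = 0.312500

Trapezoidal rule: (h/2)[f(x₀) + 2f(x₁) + 2f(x₂) + ... + f(xₙ)]

x_0 = 0.7500, f(x_0) = 0.681639, coefficient = 1
x_1 = 1.0625, f(x_1) = 0.873575, coefficient = 2
x_2 = 1.3750, f(x_2) = 0.980893, coefficient = 2
x_3 = 1.6875, f(x_3) = 0.993198, coefficient = 2
x_4 = 2.0000, f(x_4) = 0.909297, coefficient = 1

I ≈ (0.312500/2) × 7.286268 = 1.138479
Exact value: 1.147836
Error: 0.009356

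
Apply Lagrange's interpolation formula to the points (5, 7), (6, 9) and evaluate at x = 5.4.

Lagrange interpolation formula:
P(x) = Σ yᵢ × Lᵢ(x)
where Lᵢ(x) = Π_{j≠i} (x - xⱼ)/(xᵢ - xⱼ)

L_0(5.4) = (5.4 - 6)/(5 - 6) = 0.600000
L_1(5.4) = (5.4 - 5)/(6 - 5) = 0.400000

P(5.4) = 7×L_0(5.4) + 9×L_1(5.4)
P(5.4) = 7.800000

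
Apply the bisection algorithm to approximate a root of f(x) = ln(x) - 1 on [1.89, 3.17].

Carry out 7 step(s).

f(x) = ln(x) - 1
Initial interval: [1.89, 3.17]

Iteration 1:
  c_1 = (1.890000 + 3.170000)/2 = 2.530000
  f(c_1) = f(2.530000) = -0.071781
  f(a) × f(c) ≥ 0, new interval: [2.530000, 3.170000]
Iteration 2:
  c_2 = (2.530000 + 3.170000)/2 = 2.850000
  f(c_2) = f(2.850000) = 0.047319
  f(a) × f(c) < 0, new interval: [2.530000, 2.850000]
Iteration 3:
  c_3 = (2.530000 + 2.850000)/2 = 2.690000
  f(c_3) = f(2.690000) = -0.010459
  f(a) × f(c) ≥ 0, new interval: [2.690000, 2.850000]
Iteration 4:
  c_4 = (2.690000 + 2.850000)/2 = 2.770000
  f(c_4) = f(2.770000) = 0.018847
  f(a) × f(c) < 0, new interval: [2.690000, 2.770000]
Iteration 5:
  c_5 = (2.690000 + 2.770000)/2 = 2.730000
  f(c_5) = f(2.730000) = 0.004302
  f(a) × f(c) < 0, new interval: [2.690000, 2.730000]
Iteration 6:
  c_6 = (2.690000 + 2.730000)/2 = 2.710000
  f(c_6) = f(2.710000) = -0.003051
  f(a) × f(c) ≥ 0, new interval: [2.710000, 2.730000]
Iteration 7:
  c_7 = (2.710000 + 2.730000)/2 = 2.720000
  f(c_7) = f(2.720000) = 0.000632
  f(a) × f(c) < 0, new interval: [2.710000, 2.720000]

After 7 iteration(s), the approximation is c_7 = 2.720000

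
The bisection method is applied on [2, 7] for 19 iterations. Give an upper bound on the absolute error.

Bisection error bound: |error| ≤ (b-a)/2^n
|error| ≤ (7 - 2)/2^19 = 5/2^19
|error| ≤ 0.0000095367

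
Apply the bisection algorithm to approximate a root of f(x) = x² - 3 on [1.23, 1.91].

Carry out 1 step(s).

f(x) = x² - 3
Initial interval: [1.23, 1.91]

Iteration 1:
  c_1 = (1.230000 + 1.910000)/2 = 1.570000
  f(c_1) = f(1.570000) = -0.535100
  f(a) × f(c) ≥ 0, new interval: [1.570000, 1.910000]

After 1 iteration(s), the approximation is c_1 = 1.570000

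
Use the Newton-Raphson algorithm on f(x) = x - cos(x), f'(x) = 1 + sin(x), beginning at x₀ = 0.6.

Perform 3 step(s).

f(x) = x - cos(x)
f'(x) = 1 + sin(x)
x₀ = 0.6

Newton-Raphson formula: x_{n+1} = x_n - f(x_n)/f'(x_n)

Iteration 1:
  f(0.600000) = -0.225336
  f'(0.600000) = 1.564642
  x_1 = 0.600000 - (-0.225336)/1.564642 = 0.744017
Iteration 2:
  f(0.744017) = 0.008264
  f'(0.744017) = 1.677249
  x_2 = 0.744017 - 0.008264/1.677249 = 0.739090
Iteration 3:
  f(0.739090) = 0.000009
  f'(0.739090) = 1.673616
  x_3 = 0.739090 - 0.000009/1.673616 = 0.739085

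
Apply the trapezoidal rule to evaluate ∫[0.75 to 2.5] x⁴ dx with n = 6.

f(x) = x⁴
a = 0.75, b = 2.5, n = 6
h = (b - a)/n = 0.291667

Trapezoidal rule: (h/2)[f(x₀) + 2f(x₁) + 2f(x₂) + ... + f(xₙ)]

x_0 = 0.7500, f(x_0) = 0.316406, coefficient = 1
x_1 = 1.0417, f(x_1) = 1.177376, coefficient = 2
x_2 = 1.3333, f(x_2) = 3.160494, coefficient = 2
x_3 = 1.6250, f(x_3) = 6.972900, coefficient = 2
x_4 = 1.9167, f(x_4) = 13.495419, coefficient = 2
x_5 = 2.2083, f(x_5) = 23.782555, coefficient = 2
x_6 = 2.5000, f(x_6) = 39.062500, coefficient = 1

I ≈ (0.291667/2) × 136.556393 = 19.914474
Exact value: 19.483789
Error: 0.430685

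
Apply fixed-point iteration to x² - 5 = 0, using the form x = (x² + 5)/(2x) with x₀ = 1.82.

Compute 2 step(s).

Equation: x² - 5 = 0
Fixed-point form: x = (x² + 5)/(2x)
x₀ = 1.82

x_1 = g(1.820000) = 2.283626
x_2 = g(2.283626) = 2.236563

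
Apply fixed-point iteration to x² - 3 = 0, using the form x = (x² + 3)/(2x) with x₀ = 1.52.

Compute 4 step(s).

Equation: x² - 3 = 0
Fixed-point form: x = (x² + 3)/(2x)
x₀ = 1.52

x_1 = g(1.520000) = 1.746842
x_2 = g(1.746842) = 1.732113
x_3 = g(1.732113) = 1.732051
x_4 = g(1.732051) = 1.732051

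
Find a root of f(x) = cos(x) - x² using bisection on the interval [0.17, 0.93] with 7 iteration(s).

f(x) = cos(x) - x²
Initial interval: [0.17, 0.93]

Iteration 1:
  c_1 = (0.170000 + 0.930000)/2 = 0.550000
  f(c_1) = f(0.550000) = 0.550025
  f(a) × f(c) ≥ 0, new interval: [0.550000, 0.930000]
Iteration 2:
  c_2 = (0.550000 + 0.930000)/2 = 0.740000
  f(c_2) = f(0.740000) = 0.190869
  f(a) × f(c) ≥ 0, new interval: [0.740000, 0.930000]
Iteration 3:
  c_3 = (0.740000 + 0.930000)/2 = 0.835000
  f(c_3) = f(0.835000) = -0.026047
  f(a) × f(c) < 0, new interval: [0.740000, 0.835000]
Iteration 4:
  c_4 = (0.740000 + 0.835000)/2 = 0.787500
  f(c_4) = f(0.787500) = 0.085463
  f(a) × f(c) ≥ 0, new interval: [0.787500, 0.835000]
Iteration 5:
  c_5 = (0.787500 + 0.835000)/2 = 0.811250
  f(c_5) = f(0.811250) = 0.030466
  f(a) × f(c) ≥ 0, new interval: [0.811250, 0.835000]
Iteration 6:
  c_6 = (0.811250 + 0.835000)/2 = 0.823125
  f(c_6) = f(0.823125) = 0.002398
  f(a) × f(c) ≥ 0, new interval: [0.823125, 0.835000]
Iteration 7:
  c_7 = (0.823125 + 0.835000)/2 = 0.829063
  f(c_7) = f(0.829063) = -0.011777
  f(a) × f(c) < 0, new interval: [0.823125, 0.829063]

After 7 iteration(s), the approximation is c_7 = 0.829063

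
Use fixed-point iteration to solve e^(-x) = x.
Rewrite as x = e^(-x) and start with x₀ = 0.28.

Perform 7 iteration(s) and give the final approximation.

Equation: e^(-x) = x
Fixed-point form: x = e^(-x)
x₀ = 0.28

x_1 = g(0.280000) = 0.755784
x_2 = g(0.755784) = 0.469642
x_3 = g(0.469642) = 0.625226
x_4 = g(0.625226) = 0.535141
x_5 = g(0.535141) = 0.585587
x_6 = g(0.585587) = 0.556779
x_7 = g(0.556779) = 0.573052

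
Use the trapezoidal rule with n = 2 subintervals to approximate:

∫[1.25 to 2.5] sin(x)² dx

f(x) = sin(x)²
a = 1.25, b = 2.5, n = 2
h = (b - a)/n = 0.625000

Trapezoidal rule: (h/2)[f(x₀) + 2f(x₁) + 2f(x₂) + ... + f(xₙ)]

x_0 = 1.2500, f(x_0) = 0.900572, coefficient = 1
x_1 = 1.8750, f(x_1) = 0.910280, coefficient = 2
x_2 = 2.5000, f(x_2) = 0.358169, coefficient = 1

I ≈ (0.625000/2) × 3.079300 = 0.962281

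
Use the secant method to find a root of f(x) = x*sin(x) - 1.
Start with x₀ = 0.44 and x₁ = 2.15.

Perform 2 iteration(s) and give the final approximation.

f(x) = x*sin(x) - 1
x₀ = 0.44, x₁ = 2.15

Secant formula: x_{n+1} = x_n - f(x_n)(x_n - x_{n-1})/(f(x_n) - f(x_{n-1}))

Iteration 1:
  f(0.440000) = -0.812587
  f(2.150000) = 0.799332
  x_2 = 2.150000 - 0.799332×(2.150000 - 0.440000)/(0.799332 - (-0.812587))
       = 1.302030
Iteration 2:
  f(2.150000) = 0.799332
  f(1.302030) = 0.255287
  x_3 = 1.302030 - 0.255287×(1.302030 - 2.150000)/(0.255287 - 0.799332)
       = 0.904131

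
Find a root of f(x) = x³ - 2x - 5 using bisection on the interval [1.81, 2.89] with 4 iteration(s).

f(x) = x³ - 2x - 5
Initial interval: [1.81, 2.89]

Iteration 1:
  c_1 = (1.810000 + 2.890000)/2 = 2.350000
  f(c_1) = f(2.350000) = 3.277875
  f(a) × f(c) < 0, new interval: [1.810000, 2.350000]
Iteration 2:
  c_2 = (1.810000 + 2.350000)/2 = 2.080000
  f(c_2) = f(2.080000) = -0.161088
  f(a) × f(c) ≥ 0, new interval: [2.080000, 2.350000]
Iteration 3:
  c_3 = (2.080000 + 2.350000)/2 = 2.215000
  f(c_3) = f(2.215000) = 1.437288
  f(a) × f(c) < 0, new interval: [2.080000, 2.215000]
Iteration 4:
  c_4 = (2.080000 + 2.215000)/2 = 2.147500
  f(c_4) = f(2.147500) = 0.608747
  f(a) × f(c) < 0, new interval: [2.080000, 2.147500]

After 4 iteration(s), the approximation is c_4 = 2.147500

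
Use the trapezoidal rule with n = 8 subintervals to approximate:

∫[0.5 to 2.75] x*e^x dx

f(x) = x*e^x
a = 0.5, b = 2.75, n = 8
h = (b - a)/n = 0.281250

Trapezoidal rule: (h/2)[f(x₀) + 2f(x₁) + 2f(x₂) + ... + f(xₙ)]

x_0 = 0.5000, f(x_0) = 0.824361, coefficient = 1
x_1 = 0.7812, f(x_1) = 1.706407, coefficient = 2
x_2 = 1.0625, f(x_2) = 3.074446, coefficient = 2
x_3 = 1.3438, f(x_3) = 5.151120, coefficient = 2
x_4 = 1.6250, f(x_4) = 8.252431, coefficient = 2
x_5 = 1.9062, f(x_5) = 12.824892, coefficient = 2
x_6 = 2.1875, f(x_6) = 19.496975, coefficient = 2
x_7 = 2.4688, f(x_7) = 29.150205, coefficient = 2
x_8 = 2.7500, f(x_8) = 43.017238, coefficient = 1

I ≈ (0.281250/2) × 203.154550 = 28.568609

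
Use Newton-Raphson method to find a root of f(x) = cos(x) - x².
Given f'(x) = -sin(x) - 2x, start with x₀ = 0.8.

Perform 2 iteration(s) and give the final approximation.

f(x) = cos(x) - x²
f'(x) = -sin(x) - 2x
x₀ = 0.8

Newton-Raphson formula: x_{n+1} = x_n - f(x_n)/f'(x_n)

Iteration 1:
  f(0.800000) = 0.056707
  f'(0.800000) = -2.317356
  x_1 = 0.800000 - 0.056707/(-2.317356) = 0.824470
Iteration 2:
  f(0.824470) = -0.000806
  f'(0.824470) = -2.383129
  x_2 = 0.824470 - (-0.000806)/(-2.383129) = 0.824132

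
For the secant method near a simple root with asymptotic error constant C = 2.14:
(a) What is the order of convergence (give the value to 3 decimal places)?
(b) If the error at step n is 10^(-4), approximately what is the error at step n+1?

(a) Secant method has superlinear convergence with order φ = (1+√5)/2 ≈ 1.618.
    This means |e_{n+1}| ≈ C|e_n|^1.618.

(b) With |e_n| = 10^(-4) and C = 2.14:
    |e_{n+1}| ≈ 2.14 × (10^(-4))^1.618 = 2.14 × 10^(-6.47)

(a) ≈ 1.618 (golden ratio); (b) |e_{n+1}| ≈ 7.216e-07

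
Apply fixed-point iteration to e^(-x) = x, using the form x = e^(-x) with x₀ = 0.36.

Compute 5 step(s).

Equation: e^(-x) = x
Fixed-point form: x = e^(-x)
x₀ = 0.36

x_1 = g(0.360000) = 0.697676
x_2 = g(0.697676) = 0.497741
x_3 = g(0.497741) = 0.607903
x_4 = g(0.607903) = 0.544492
x_5 = g(0.544492) = 0.580137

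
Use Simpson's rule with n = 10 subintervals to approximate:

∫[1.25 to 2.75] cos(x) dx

f(x) = cos(x)
a = 1.25, b = 2.75, n = 10
h = (b - a)/n = 0.150000

Simpson's rule: (h/3)[f(x₀) + 4f(x₁) + 2f(x₂) + ... + f(xₙ)]

x_0 = 1.2500, f(x_0) = 0.315322, coefficient = 1
x_1 = 1.4000, f(x_1) = 0.169967, coefficient = 4
x_2 = 1.5500, f(x_2) = 0.020795, coefficient = 2
x_3 = 1.7000, f(x_3) = -0.128844, coefficient = 4
x_4 = 1.8500, f(x_4) = -0.275590, coefficient = 2
x_5 = 2.0000, f(x_5) = -0.416147, coefficient = 4
x_6 = 2.1500, f(x_6) = -0.547358, coefficient = 2
x_7 = 2.3000, f(x_7) = -0.666276, coefficient = 4
x_8 = 2.4500, f(x_8) = -0.770231, coefficient = 2
x_9 = 2.6000, f(x_9) = -0.856889, coefficient = 4
x_10 = 2.7500, f(x_10) = -0.924302, coefficient = 1

I ≈ (0.150000/3) × -11.346505 = -0.567325
Exact value: -0.567324
Error: 0.000002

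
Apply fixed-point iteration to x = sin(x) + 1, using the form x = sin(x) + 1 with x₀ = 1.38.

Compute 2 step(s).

Equation: x = sin(x) + 1
Fixed-point form: x = sin(x) + 1
x₀ = 1.38

x_1 = g(1.380000) = 1.981854
x_2 = g(1.981854) = 1.916699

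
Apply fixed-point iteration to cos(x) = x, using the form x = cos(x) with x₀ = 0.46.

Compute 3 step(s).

Equation: cos(x) = x
Fixed-point form: x = cos(x)
x₀ = 0.46

x_1 = g(0.460000) = 0.896052
x_2 = g(0.896052) = 0.624697
x_3 = g(0.624697) = 0.811140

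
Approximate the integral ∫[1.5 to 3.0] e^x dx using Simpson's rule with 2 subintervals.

f(x) = e^x
a = 1.5, b = 3.0, n = 2
h = (b - a)/n = 0.750000

Simpson's rule: (h/3)[f(x₀) + 4f(x₁) + 2f(x₂) + ... + f(xₙ)]

x_0 = 1.5000, f(x_0) = 4.481689, coefficient = 1
x_1 = 2.2500, f(x_1) = 9.487736, coefficient = 4
x_2 = 3.0000, f(x_2) = 20.085537, coefficient = 1

I ≈ (0.750000/3) × 62.518169 = 15.629542
Exact value: 15.603848
Error: 0.025694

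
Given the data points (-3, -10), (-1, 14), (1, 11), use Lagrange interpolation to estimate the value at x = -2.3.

Lagrange interpolation formula:
P(x) = Σ yᵢ × Lᵢ(x)
where Lᵢ(x) = Π_{j≠i} (x - xⱼ)/(xᵢ - xⱼ)

L_0(-2.3) = (-2.3 - (-1))/(-3 - (-1)) × (-2.3 - 1)/(-3 - 1) = 0.536250
L_1(-2.3) = (-2.3 - (-3))/(-1 - (-3)) × (-2.3 - 1)/(-1 - 1) = 0.577500
L_2(-2.3) = (-2.3 - (-3))/(1 - (-3)) × (-2.3 - (-1))/(1 - (-1)) = -0.113750

P(-2.3) = (-10)×L_0(-2.3) + 14×L_1(-2.3) + 11×L_2(-2.3)
P(-2.3) = 1.471250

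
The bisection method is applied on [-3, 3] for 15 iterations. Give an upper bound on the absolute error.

Bisection error bound: |error| ≤ (b-a)/2^n
|error| ≤ (3 - (-3))/2^15 = 6/2^15
|error| ≤ 0.0001831055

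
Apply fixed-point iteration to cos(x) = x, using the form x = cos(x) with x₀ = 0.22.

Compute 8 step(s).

Equation: cos(x) = x
Fixed-point form: x = cos(x)
x₀ = 0.22

x_1 = g(0.220000) = 0.975897
x_2 = g(0.975897) = 0.560425
x_3 = g(0.560425) = 0.847029
x_4 = g(0.847029) = 0.662212
x_5 = g(0.662212) = 0.788634
x_6 = g(0.788634) = 0.704815
x_7 = g(0.704815) = 0.761731
x_8 = g(0.761731) = 0.723642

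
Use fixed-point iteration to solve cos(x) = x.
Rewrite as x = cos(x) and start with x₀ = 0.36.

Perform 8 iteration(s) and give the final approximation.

Equation: cos(x) = x
Fixed-point form: x = cos(x)
x₀ = 0.36

x_1 = g(0.360000) = 0.935897
x_2 = g(0.935897) = 0.593097
x_3 = g(0.593097) = 0.829214
x_4 = g(0.829214) = 0.675456
x_5 = g(0.675456) = 0.780422
x_6 = g(0.780422) = 0.710617
x_7 = g(0.710617) = 0.757960
x_8 = g(0.757960) = 0.726240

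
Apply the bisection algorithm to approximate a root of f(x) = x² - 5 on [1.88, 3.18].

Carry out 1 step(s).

f(x) = x² - 5
Initial interval: [1.88, 3.18]

Iteration 1:
  c_1 = (1.880000 + 3.180000)/2 = 2.530000
  f(c_1) = f(2.530000) = 1.400900
  f(a) × f(c) < 0, new interval: [1.880000, 2.530000]

After 1 iteration(s), the approximation is c_1 = 2.530000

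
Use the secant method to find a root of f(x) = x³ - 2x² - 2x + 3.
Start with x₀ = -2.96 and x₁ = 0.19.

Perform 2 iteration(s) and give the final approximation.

f(x) = x³ - 2x² - 2x + 3
x₀ = -2.96, x₁ = 0.19

Secant formula: x_{n+1} = x_n - f(x_n)(x_n - x_{n-1})/(f(x_n) - f(x_{n-1}))

Iteration 1:
  f(-2.960000) = -34.537536
  f(0.190000) = 2.554659
  x_2 = 0.190000 - 2.554659×(0.190000 - (-2.960000))/(2.554659 - (-34.537536))
       = -0.026951
Iteration 2:
  f(0.190000) = 2.554659
  f(-0.026951) = 3.052429
  x_3 = -0.026951 - 3.052429×(-0.026951 - 0.190000)/(3.052429 - 2.554659)
       = 1.303436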